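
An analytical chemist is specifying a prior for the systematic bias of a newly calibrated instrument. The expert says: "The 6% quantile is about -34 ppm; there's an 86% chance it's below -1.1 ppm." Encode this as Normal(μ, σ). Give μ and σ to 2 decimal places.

μ = -14.59, σ = 12.49

The p-quantile of Normal(μ,σ) is μ + z_p·σ, with z_{0.06} = -1.555 and z_{0.86} = 1.08.
Eliminate σ: μ = (z₂·x₁ − z₁·x₂)/(z₂ − z₁) = (1.08·-34 − (-1.555)·-1.1)/2.635 = -14.59.
Then σ = (x₂ − x₁)/(z₂ − z₁) = (-1.1 − -34)/2.635 = 12.49.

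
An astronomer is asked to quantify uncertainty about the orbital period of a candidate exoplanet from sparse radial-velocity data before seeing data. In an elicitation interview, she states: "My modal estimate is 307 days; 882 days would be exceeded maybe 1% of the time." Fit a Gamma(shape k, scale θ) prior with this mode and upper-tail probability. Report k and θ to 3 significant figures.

Gamma(k,θ) with k>1 has mode (k−1)θ, so θ = 307/(k−1).
Need P(X < 882) = 0.99 with θ tied to k this way. Start at k = 2, θ = 307: P(X<882) ≈ 0.781.
Too low — raise k to concentrate. Iterating converges to k ≈ 5.08.
Then θ = 307/(5.08−1) ≈ 75.2.

k ≈ 5.08, θ ≈ 75.2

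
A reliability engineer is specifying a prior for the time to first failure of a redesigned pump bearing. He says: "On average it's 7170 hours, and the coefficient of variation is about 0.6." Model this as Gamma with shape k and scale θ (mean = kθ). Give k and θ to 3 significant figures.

k ≈ 2.78, θ ≈ 2580

For Gamma(k, scale θ): mean = kθ, variance = kθ², so CV = 1/√k.
CV = 0.6, hence k = 1/CV² = 2.78.
Then θ = mean/k = 7170/2.78 = 2580.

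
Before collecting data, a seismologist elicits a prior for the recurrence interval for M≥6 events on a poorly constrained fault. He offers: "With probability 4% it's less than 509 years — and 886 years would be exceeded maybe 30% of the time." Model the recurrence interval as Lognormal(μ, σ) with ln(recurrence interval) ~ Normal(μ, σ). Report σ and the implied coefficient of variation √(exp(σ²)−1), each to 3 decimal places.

σ ≈ 0.244, CV ≈ 0.247

If T ~ Lognormal(μ,σ) then ln T ~ Normal(μ,σ), so the p-quantile of ln T is μ + z_p·σ.
ln(509) = 6.232 and ln(886) = 6.787; z_{0.04} = -1.751, z_{0.7} = 0.5244.
σ = (6.787 − 6.232)/(0.5244 − (-1.751)) = 0.244.
μ = 6.232 − (-1.751)·0.244 = 6.659.
CV = √(exp(σ²)−1) = √(exp(0.0594)−1) = 0.247.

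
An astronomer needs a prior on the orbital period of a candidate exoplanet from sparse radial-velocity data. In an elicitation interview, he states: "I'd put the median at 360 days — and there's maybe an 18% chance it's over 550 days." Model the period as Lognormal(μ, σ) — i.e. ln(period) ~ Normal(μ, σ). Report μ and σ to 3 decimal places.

If T ~ Lognormal(μ,σ) then ln T ~ Normal(μ,σ), so the p-quantile of ln T is μ + z_p·σ.
ln(360) = 5.886 and ln(550) = 6.31; z_{0.5} = 0, z_{0.82} = 0.9154.
σ = (6.31 − 5.886)/(0.9154 − (0)) = 0.463.
μ = 5.886 − (0)·0.463 = 5.886.

μ ≈ 5.886, σ ≈ 0.463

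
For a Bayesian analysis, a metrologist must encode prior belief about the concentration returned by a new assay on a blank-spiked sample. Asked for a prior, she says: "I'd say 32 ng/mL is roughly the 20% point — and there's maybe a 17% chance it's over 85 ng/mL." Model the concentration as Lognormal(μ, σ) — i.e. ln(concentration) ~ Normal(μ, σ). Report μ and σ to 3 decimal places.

If T ~ Lognormal(μ,σ) then ln T ~ Normal(μ,σ), so the p-quantile of ln T is μ + z_p·σ.
ln(32) = 3.466 and ln(85) = 4.443; z_{0.2} = -0.8416, z_{0.83} = 0.9542.
σ = (4.443 − 3.466)/(0.9542 − (-0.8416)) = 0.544.
μ = 3.466 − (-0.8416)·0.544 = 3.924.

μ ≈ 3.924, σ ≈ 0.544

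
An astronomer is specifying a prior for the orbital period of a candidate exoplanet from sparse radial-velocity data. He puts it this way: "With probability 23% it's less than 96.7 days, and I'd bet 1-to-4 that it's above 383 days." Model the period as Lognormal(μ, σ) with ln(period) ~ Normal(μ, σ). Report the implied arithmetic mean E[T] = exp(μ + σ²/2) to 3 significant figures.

E[T] ≈ 269 days

If T ~ Lognormal(μ,σ) then ln T ~ Normal(μ,σ), so the p-quantile of ln T is μ + z_p·σ.
ln(96.7) = 4.572 and ln(383) = 5.948; z_{0.23} = -0.7388, z_{0.8} = 0.8416.
σ = (5.948 − 4.572)/(0.8416 − (-0.7388)) = 0.871.
μ = 4.572 − (-0.7388)·0.871 = 5.215.
E[T] = exp(μ + σ²/2) = exp(5.215 + 0.3792) = 269 days.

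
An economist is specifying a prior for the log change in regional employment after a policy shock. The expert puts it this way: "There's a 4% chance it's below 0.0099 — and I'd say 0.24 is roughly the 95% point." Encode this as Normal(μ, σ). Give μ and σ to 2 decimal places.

The p-quantile of Normal(μ,σ) is μ + z_p·σ, with z_{0.04} = -1.751 and z_{0.95} = 1.645.
Eliminate σ: μ = (z₂·x₁ − z₁·x₂)/(z₂ − z₁) = (1.645·0.0099 − (-1.751)·0.24)/3.396 = 0.13.
Then σ = (x₂ − x₁)/(z₂ − z₁) = (0.24 − 0.0099)/3.396 = 0.07.

μ = 0.13, σ = 0.07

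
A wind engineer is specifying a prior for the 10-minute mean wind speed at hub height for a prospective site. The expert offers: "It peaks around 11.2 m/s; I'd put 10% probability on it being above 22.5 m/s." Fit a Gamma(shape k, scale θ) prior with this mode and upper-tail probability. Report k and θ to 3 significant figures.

k ≈ 4.94, θ ≈ 2.84

Gamma(k,θ) with k>1 has mode (k−1)θ, so θ = 11.2/(k−1).
Need P(X < 22.5) = 0.9 with θ tied to k this way. Start at k = 2, θ = 11.2: P(X<22.5) ≈ 0.596.
Too low — raise k to concentrate. Iterating converges to k ≈ 4.94.
Then θ = 11.2/(4.94−1) ≈ 2.84.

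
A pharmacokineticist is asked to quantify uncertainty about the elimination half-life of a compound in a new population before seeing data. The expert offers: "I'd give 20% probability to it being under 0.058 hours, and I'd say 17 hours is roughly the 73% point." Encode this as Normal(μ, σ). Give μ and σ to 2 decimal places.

μ = 9.86, σ = 11.65

For Normal(μ,σ), the p-quantile is μ + z_p·σ. Here z_{0.2} = -0.8416, z_{0.73} = 0.6128.
So 0.058 = μ − 0.8416σ and 17 = μ + 0.6128σ.
Subtracting: σ = (17 − 0.058)/(0.6128 − (-0.8416)) = 11.65.
Then μ = 0.058 − (-0.8416)·11.65 = 9.86.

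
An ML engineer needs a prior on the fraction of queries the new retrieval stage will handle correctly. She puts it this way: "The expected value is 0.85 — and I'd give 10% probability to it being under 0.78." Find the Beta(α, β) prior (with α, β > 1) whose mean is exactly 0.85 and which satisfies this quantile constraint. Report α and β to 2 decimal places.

α ≈ 38.82, β ≈ 6.85

With mean 0.85 fixed, write α = 0.85s, β = 0.15s where s = α+β.
Need P(θ < 0.78) = 0.1 under Beta(0.85s, 0.15s). Normal approximation: (q−m)/√(m(1−m)/s) ≈ z_{0.1} = -1.28, so s ≈ 0.85·0.15·(-1.28)²/(0.78−0.85)² = 42.7.
At s = 42.7: P(θ<0.78) ≈ 0.106. Adjusting to match 0.1 gives s ≈ 45.67.
So α = 0.85·45.67 ≈ 38.82, β = 0.15·45.67 ≈ 6.85.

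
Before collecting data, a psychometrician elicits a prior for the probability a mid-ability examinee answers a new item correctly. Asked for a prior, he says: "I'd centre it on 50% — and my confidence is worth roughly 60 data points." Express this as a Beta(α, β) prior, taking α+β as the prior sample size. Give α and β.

α = 30, β = 30

Under the effective-sample-size interpretation, Beta(α, β) has prior mean α/(α+β) and prior sample size α+β.
So α+β = 60 and α/(α+β) = 0.5, giving α = 0.5·60 = 30 and β = 60 − 30 = 30.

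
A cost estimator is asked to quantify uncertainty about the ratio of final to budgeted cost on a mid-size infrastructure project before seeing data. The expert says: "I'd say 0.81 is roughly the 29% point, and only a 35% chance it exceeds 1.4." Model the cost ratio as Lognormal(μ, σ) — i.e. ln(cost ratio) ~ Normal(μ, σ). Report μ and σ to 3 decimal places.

If T ~ Lognormal(μ,σ) then ln T ~ Normal(μ,σ), so the p-quantile of ln T is μ + z_p·σ.
ln(0.81) = -0.2107 and ln(1.4) = 0.3365; z_{0.29} = -0.5534, z_{0.65} = 0.3853.
σ = (0.3365 − -0.2107)/(0.3853 − (-0.5534)) = 0.583.
μ = -0.2107 − (-0.5534)·0.583 = 0.112.

μ ≈ 0.112, σ ≈ 0.583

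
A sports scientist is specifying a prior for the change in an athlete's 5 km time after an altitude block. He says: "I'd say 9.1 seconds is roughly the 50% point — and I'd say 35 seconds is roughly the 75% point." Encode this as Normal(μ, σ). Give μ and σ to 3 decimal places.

The p-quantile of Normal(μ,σ) is μ + z_p·σ, with z_{0.5} = 0 and z_{0.75} = 0.6745.
Eliminate σ: μ = (z₂·x₁ − z₁·x₂)/(z₂ − z₁) = (0.6745·9.1 − (0)·35)/0.6745 = 9.100.
Then σ = (x₂ − x₁)/(z₂ − z₁) = (35 − 9.1)/0.6745 = 38.399.

μ = 9.100, σ = 38.399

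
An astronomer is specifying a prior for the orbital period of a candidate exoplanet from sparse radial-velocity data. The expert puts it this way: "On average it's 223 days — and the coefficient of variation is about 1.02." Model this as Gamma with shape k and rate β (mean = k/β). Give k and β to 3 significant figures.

k ≈ 0.961, β ≈ 0.00431

For Gamma(k, rate β): mean = k/β, variance = k/β², so CV = 1/√k.
CV = 1.02, hence k = 1/CV² = 0.961.
Then β = k/mean = 0.961/223 = 0.00431.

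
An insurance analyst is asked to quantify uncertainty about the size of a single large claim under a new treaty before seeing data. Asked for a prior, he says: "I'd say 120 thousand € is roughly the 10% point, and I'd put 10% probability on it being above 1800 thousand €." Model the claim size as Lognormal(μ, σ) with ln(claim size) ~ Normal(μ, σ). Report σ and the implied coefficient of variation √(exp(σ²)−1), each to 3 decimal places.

If T ~ Lognormal(μ,σ) then ln T ~ Normal(μ,σ), so the p-quantile of ln T is μ + z_p·σ.
ln(120) = 4.787 and ln(1800) = 7.496; z_{0.1} = -1.282, z_{0.9} = 1.282.
σ = (7.496 − 4.787)/(1.282 − (-1.282)) = 1.057.
μ = 4.787 − (-1.282)·1.057 = 6.142.
CV = √(exp(σ²)−1) = √(exp(1.1163)−1) = 1.433.

σ ≈ 1.057, CV ≈ 1.433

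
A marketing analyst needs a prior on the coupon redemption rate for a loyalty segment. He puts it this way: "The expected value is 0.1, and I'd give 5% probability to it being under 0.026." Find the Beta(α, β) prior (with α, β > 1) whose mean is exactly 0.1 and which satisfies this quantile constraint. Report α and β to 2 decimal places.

α ≈ 2.68, β ≈ 24.08

With mean 0.1 fixed, write α = 0.1s, β = 0.9s where s = α+β.
Need P(θ < 0.026) = 0.05 under Beta(0.1s, 0.9s). Normal approximation: (q−m)/√(m(1−m)/s) ≈ z_{0.05} = -1.64, so s ≈ 0.1·0.9·(-1.64)²/(0.026−0.1)² = 44.5.
At s = 44.5: P(θ<0.026) ≈ 0.013. Adjusting to match 0.05 gives s ≈ 26.76.
So α = 0.1·26.76 ≈ 2.68, β = 0.9·26.76 ≈ 24.08.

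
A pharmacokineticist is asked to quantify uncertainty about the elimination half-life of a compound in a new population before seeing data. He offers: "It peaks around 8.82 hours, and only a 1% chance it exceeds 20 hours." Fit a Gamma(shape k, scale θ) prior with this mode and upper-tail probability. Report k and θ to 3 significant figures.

Gamma(k,θ) with k>1 has mode (k−1)θ, so θ = 8.82/(k−1).
Need P(X < 20) = 0.99 with θ tied to k this way. Start at k = 2, θ = 8.82: P(X<20) ≈ 0.662.
Too low — raise k to concentrate. Iterating converges to k ≈ 8.15.
Then θ = 8.82/(8.15−1) ≈ 1.23.

k ≈ 8.15, θ ≈ 1.23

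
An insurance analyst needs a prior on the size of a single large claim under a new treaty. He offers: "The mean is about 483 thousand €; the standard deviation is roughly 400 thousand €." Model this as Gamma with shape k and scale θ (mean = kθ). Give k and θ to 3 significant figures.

For Gamma(k, scale θ): mean = kθ, variance = kθ², so CV = 1/√k.
CV = SD/mean = 400/483 = 0.8282, hence k = 1/CV² = 1.46.
Then θ = mean/k = 483/1.46 = 331.

k ≈ 1.46, θ ≈ 331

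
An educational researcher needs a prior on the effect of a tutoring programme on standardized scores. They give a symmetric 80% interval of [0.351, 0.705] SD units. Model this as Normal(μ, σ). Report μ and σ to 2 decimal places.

A symmetric 80% interval runs μ ± z·σ with z = 1.282.
Half-width = 0.177, so σ = 0.177/1.282 = 0.14.
μ is the interval midpoint, 0.53.

μ = 0.53, σ = 0.14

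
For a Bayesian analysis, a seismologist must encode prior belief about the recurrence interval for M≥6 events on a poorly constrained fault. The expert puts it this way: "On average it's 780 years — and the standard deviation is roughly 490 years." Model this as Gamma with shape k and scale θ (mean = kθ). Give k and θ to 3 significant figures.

k ≈ 2.53, θ ≈ 308

For Gamma(k, scale θ): mean = kθ, variance = kθ², so CV = 1/√k.
CV = SD/mean = 490/780 = 0.6282, hence k = 1/CV² = 2.53.
Then θ = mean/k = 780/2.53 = 308.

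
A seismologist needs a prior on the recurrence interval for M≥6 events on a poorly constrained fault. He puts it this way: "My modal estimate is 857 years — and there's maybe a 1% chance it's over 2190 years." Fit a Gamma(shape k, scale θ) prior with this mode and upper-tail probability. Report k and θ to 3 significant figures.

Gamma(k,θ) with k>1 has mode (k−1)θ, so θ = 857/(k−1).
Need P(X < 2190) = 0.99 with θ tied to k this way. Start at k = 2, θ = 857: P(X<2190) ≈ 0.724.
Too low — raise k to concentrate. Iterating converges to k ≈ 6.31.
Then θ = 857/(6.31−1) ≈ 161.

k ≈ 6.31, θ ≈ 161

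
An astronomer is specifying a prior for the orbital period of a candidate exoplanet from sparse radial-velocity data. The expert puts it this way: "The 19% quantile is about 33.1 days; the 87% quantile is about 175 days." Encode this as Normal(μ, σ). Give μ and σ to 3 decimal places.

The p-quantile of Normal(μ,σ) is μ + z_p·σ, with z_{0.19} = -0.8779 and z_{0.87} = 1.126.
Eliminate σ: μ = (z₂·x₁ − z₁·x₂)/(z₂ − z₁) = (1.126·33.1 − (-0.8779)·175)/2.004 = 95.254.
Then σ = (x₂ − x₁)/(z₂ − z₁) = (175 − 33.1)/2.004 = 70.798.

μ = 95.254, σ = 70.798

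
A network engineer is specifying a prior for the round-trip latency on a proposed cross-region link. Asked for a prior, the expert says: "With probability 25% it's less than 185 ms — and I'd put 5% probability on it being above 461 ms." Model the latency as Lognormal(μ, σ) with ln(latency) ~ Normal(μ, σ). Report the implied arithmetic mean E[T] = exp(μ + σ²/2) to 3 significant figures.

If T ~ Lognormal(μ,σ) then ln T ~ Normal(μ,σ), so the p-quantile of ln T is μ + z_p·σ.
ln(185) = 5.22 and ln(461) = 6.133; z_{0.25} = -0.6745, z_{0.95} = 1.645.
σ = (6.133 − 5.22)/(1.645 − (-0.6745)) = 0.394.
μ = 5.22 − (-0.6745)·0.394 = 5.486.
E[T] = exp(μ + σ²/2) = exp(5.486 + 0.0775) = 261 ms.

E[T] ≈ 261 ms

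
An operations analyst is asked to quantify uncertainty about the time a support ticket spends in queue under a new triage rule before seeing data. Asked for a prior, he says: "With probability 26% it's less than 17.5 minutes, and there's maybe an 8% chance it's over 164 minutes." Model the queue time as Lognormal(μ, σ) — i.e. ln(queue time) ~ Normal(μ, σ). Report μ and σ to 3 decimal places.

μ ≈ 3.565, σ ≈ 1.092

If T ~ Lognormal(μ,σ) then ln T ~ Normal(μ,σ), so the p-quantile of ln T is μ + z_p·σ.
ln(17.5) = 2.862 and ln(164) = 5.1; z_{0.26} = -0.6433, z_{0.92} = 1.405.
σ = (5.1 − 2.862)/(1.405 − (-0.6433)) = 1.092.
μ = 2.862 − (-0.6433)·1.092 = 3.565.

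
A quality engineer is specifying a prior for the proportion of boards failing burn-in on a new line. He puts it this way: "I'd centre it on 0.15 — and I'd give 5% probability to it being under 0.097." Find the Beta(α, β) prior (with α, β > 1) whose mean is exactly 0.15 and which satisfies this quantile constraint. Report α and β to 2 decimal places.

With mean 0.15 fixed, write α = 0.15s, β = 0.85s where s = α+β.
Need P(θ < 0.097) = 0.05 under Beta(0.15s, 0.85s). Normal approximation: (q−m)/√(m(1−m)/s) ≈ z_{0.05} = -1.64, so s ≈ 0.15·0.85·(-1.64)²/(0.097−0.15)² = 122.8.
At s = 122.8: P(θ<0.097) ≈ 0.037. Adjusting to match 0.05 gives s ≈ 105.15.
So α = 0.15·105.15 ≈ 15.77, β = 0.85·105.15 ≈ 89.38.

α ≈ 15.77, β ≈ 89.38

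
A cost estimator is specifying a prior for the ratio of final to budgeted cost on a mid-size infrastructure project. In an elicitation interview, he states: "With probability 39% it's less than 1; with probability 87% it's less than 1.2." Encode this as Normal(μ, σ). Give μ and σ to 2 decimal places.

μ = 1.04, σ = 0.14

The p-quantile of Normal(μ,σ) is μ + z_p·σ, with z_{0.39} = -0.2793 and z_{0.87} = 1.126.
Eliminate σ: μ = (z₂·x₁ − z₁·x₂)/(z₂ − z₁) = (1.126·1 − (-0.2793)·1.2)/1.406 = 1.04.
Then σ = (x₂ − x₁)/(z₂ − z₁) = (1.2 − 1)/1.406 = 0.14.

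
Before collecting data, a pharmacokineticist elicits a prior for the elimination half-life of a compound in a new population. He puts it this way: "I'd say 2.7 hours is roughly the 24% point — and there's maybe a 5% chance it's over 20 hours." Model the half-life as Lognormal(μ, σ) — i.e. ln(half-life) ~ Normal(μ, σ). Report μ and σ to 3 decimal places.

μ ≈ 1.595, σ ≈ 0.852

If T ~ Lognormal(μ,σ) then ln T ~ Normal(μ,σ), so the p-quantile of ln T is μ + z_p·σ.
ln(2.7) = 0.9933 and ln(20) = 2.996; z_{0.24} = -0.7063, z_{0.95} = 1.645.
σ = (2.996 − 0.9933)/(1.645 − (-0.7063)) = 0.852.
μ = 0.9933 − (-0.7063)·0.852 = 1.595.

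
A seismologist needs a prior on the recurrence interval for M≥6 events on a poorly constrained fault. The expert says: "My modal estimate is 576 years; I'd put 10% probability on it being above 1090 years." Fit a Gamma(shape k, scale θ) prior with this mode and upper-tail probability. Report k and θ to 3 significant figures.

k ≈ 5.7, θ ≈ 123

Gamma(k,θ) with k>1 has mode (k−1)θ, so θ = 576/(k−1).
Need P(X < 1090) = 0.9 with θ tied to k this way. Start at k = 2, θ = 576: P(X<1090) ≈ 0.564.
Too low — raise k to concentrate. Iterating converges to k ≈ 5.7.
Then θ = 576/(5.7−1) ≈ 123.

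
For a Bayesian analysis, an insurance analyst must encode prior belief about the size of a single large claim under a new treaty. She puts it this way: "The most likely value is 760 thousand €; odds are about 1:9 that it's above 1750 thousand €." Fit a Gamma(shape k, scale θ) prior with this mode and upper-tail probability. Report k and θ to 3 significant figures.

k ≈ 3.76, θ ≈ 275

Gamma(k,θ) with k>1 has mode (k−1)θ, so θ = 760/(k−1).
Need P(X < 1750) = 0.9 with θ tied to k this way. Start at k = 2, θ = 760: P(X<1750) ≈ 0.670.
Too low — raise k to concentrate. Iterating converges to k ≈ 3.76.
Then θ = 760/(3.76−1) ≈ 275.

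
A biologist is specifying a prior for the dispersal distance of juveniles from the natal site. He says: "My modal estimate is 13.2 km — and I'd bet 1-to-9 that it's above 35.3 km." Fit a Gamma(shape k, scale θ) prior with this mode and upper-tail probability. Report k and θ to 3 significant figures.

k ≈ 2.98, θ ≈ 6.67

Gamma(k,θ) with k>1 has mode (k−1)θ, so θ = 13.2/(k−1).
Need P(X < 35.3) = 0.9 with θ tied to k this way. Start at k = 2, θ = 13.2: P(X<35.3) ≈ 0.747.
Too low — raise k to concentrate. Iterating converges to k ≈ 2.98.
Then θ = 13.2/(2.98−1) ≈ 6.67.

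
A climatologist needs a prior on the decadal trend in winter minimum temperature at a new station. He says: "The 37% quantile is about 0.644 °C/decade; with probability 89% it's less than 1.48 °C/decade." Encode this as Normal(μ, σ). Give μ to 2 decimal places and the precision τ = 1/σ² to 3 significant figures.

For Normal(μ,σ), the p-quantile is μ + z_p·σ. Here z_{0.37} = -0.3319, z_{0.89} = 1.227.
So 0.644 = μ − 0.3319σ and 1.48 = μ + 1.227σ.
Subtracting: σ = (1.48 − 0.644)/(1.227 − (-0.3319)) = 0.54.
Then μ = 0.644 − (-0.3319)·0.54 = 0.82.
Precision τ = 1/σ² = 1/0.5365² = 3.47.

μ = 0.82, τ = 3.47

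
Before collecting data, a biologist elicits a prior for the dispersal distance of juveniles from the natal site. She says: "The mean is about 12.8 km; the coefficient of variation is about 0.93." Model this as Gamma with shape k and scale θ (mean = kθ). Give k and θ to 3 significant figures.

k ≈ 1.16, θ ≈ 11.1

For Gamma(k, scale θ): mean = kθ, variance = kθ², so CV = 1/√k.
CV = 0.93, hence k = 1/CV² = 1.16.
Then θ = mean/k = 12.8/1.16 = 11.1.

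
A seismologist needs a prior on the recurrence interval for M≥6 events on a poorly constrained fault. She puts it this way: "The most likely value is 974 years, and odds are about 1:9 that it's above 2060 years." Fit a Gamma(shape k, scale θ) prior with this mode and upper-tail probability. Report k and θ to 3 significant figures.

k ≈ 4.42, θ ≈ 284

Gamma(k,θ) with k>1 has mode (k−1)θ, so θ = 974/(k−1).
Need P(X < 2060) = 0.9 with θ tied to k this way. Start at k = 2, θ = 974: P(X<2060) ≈ 0.624.
Too low — raise k to concentrate. Iterating converges to k ≈ 4.42.
Then θ = 974/(4.42−1) ≈ 284.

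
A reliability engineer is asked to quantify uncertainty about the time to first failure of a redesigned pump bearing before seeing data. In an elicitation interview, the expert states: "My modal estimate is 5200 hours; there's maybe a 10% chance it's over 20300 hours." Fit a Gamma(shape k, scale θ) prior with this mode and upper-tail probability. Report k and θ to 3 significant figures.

k ≈ 1.99, θ ≈ 5230

Gamma(k,θ) with k>1 has mode (k−1)θ, so θ = 5200/(k−1).
Need P(X < 20300) = 0.9 with θ tied to k this way. Start at k = 2, θ = 5200: P(X<20300) ≈ 0.901.
Too high — lower k to spread out. Iterating converges to k ≈ 1.99.
Then θ = 5200/(1.99−1) ≈ 5230.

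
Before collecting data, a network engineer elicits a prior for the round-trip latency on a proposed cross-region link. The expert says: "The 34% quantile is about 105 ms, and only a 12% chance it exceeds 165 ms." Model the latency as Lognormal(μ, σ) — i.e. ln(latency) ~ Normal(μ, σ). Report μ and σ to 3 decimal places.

μ ≈ 4.771, σ ≈ 0.285

If T ~ Lognormal(μ,σ) then ln T ~ Normal(μ,σ), so the p-quantile of ln T is μ + z_p·σ.
ln(105) = 4.654 and ln(165) = 5.106; z_{0.34} = -0.4125, z_{0.88} = 1.175.
σ = (5.106 − 4.654)/(1.175 − (-0.4125)) = 0.285.
μ = 4.654 − (-0.4125)·0.285 = 4.771.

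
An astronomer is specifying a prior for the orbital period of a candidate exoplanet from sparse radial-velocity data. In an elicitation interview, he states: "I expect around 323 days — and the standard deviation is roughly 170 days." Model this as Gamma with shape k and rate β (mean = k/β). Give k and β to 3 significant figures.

For Gamma(k, rate β): mean = k/β, variance = k/β², so CV = 1/√k.
CV = SD/mean = 170/323 = 0.5263, hence k = 1/CV² = 3.61.
Then β = k/mean = 3.61/323 = 0.0112.

k ≈ 3.61, β ≈ 0.0112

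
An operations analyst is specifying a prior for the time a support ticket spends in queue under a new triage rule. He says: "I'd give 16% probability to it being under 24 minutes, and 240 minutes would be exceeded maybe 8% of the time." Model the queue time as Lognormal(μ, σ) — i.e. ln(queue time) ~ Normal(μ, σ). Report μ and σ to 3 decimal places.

If T ~ Lognormal(μ,σ) then ln T ~ Normal(μ,σ), so the p-quantile of ln T is μ + z_p·σ.
ln(24) = 3.178 and ln(240) = 5.481; z_{0.16} = -0.9945, z_{0.92} = 1.405.
σ = (5.481 − 3.178)/(1.405 − (-0.9945)) = 0.960.
μ = 3.178 − (-0.9945)·0.960 = 4.132.

μ ≈ 4.132, σ ≈ 0.960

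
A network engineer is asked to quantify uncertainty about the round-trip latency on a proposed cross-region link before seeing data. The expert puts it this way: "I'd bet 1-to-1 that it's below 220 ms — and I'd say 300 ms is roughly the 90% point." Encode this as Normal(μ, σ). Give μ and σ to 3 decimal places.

For Normal(μ,σ), the p-quantile is μ + z_p·σ. Here z_{0.5} = 0, z_{0.9} = 1.282.
So 220 = μ + 0σ and 300 = μ + 1.282σ.
Subtracting: σ = (300 − 220)/(1.282 − (0)) = 62.424.
Then μ = 220 − (0)·62.424 = 220.000.

μ = 220.000, σ = 62.424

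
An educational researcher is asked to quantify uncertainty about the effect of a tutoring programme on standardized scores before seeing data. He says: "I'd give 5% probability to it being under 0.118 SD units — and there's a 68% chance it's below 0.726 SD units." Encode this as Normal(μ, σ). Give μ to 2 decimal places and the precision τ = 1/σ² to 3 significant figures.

μ = 0.59, τ = 12.1

The p-quantile of Normal(μ,σ) is μ + z_p·σ, with z_{0.05} = -1.645 and z_{0.68} = 0.4677.
Eliminate σ: μ = (z₂·x₁ − z₁·x₂)/(z₂ − z₁) = (0.4677·0.118 − (-1.645)·0.726)/2.113 = 0.59.
Then σ = (x₂ − x₁)/(z₂ − z₁) = (0.726 − 0.118)/2.113 = 0.29.
Precision τ = 1/σ² = 1/0.2878² = 12.1.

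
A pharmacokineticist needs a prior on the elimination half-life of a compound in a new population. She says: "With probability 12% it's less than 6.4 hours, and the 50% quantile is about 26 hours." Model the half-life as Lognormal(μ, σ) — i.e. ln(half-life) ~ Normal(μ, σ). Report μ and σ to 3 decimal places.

μ ≈ 3.258, σ ≈ 1.193

If T ~ Lognormal(μ,σ) then ln T ~ Normal(μ,σ), so the p-quantile of ln T is μ + z_p·σ.
ln(6.4) = 1.856 and ln(26) = 3.258; z_{0.12} = -1.175, z_{0.5} = 0.
σ = (3.258 − 1.856)/(0 − (-1.175)) = 1.193.
μ = 1.856 − (-1.175)·1.193 = 3.258.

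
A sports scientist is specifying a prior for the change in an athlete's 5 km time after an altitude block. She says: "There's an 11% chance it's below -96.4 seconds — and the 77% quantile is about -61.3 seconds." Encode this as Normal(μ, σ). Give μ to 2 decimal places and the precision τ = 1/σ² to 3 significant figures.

μ = -74.50, τ = 0.00314

The p-quantile of Normal(μ,σ) is μ + z_p·σ, with z_{0.11} = -1.227 and z_{0.77} = 0.7388.
Eliminate σ: μ = (z₂·x₁ − z₁·x₂)/(z₂ − z₁) = (0.7388·-96.4 − (-1.227)·-61.3)/1.965 = -74.50.
Then σ = (x₂ − x₁)/(z₂ − z₁) = (-61.3 − -96.4)/1.965 = 17.86.
Precision τ = 1/σ² = 1/17.86² = 0.00314.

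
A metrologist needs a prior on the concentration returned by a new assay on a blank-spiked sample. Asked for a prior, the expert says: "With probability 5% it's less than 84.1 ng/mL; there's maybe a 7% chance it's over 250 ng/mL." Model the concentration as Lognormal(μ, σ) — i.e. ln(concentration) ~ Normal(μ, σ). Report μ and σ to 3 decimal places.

μ ≈ 5.006, σ ≈ 0.349

If T ~ Lognormal(μ,σ) then ln T ~ Normal(μ,σ), so the p-quantile of ln T is μ + z_p·σ.
ln(84.1) = 4.432 and ln(250) = 5.521; z_{0.05} = -1.645, z_{0.93} = 1.476.
σ = (5.521 − 4.432)/(1.476 − (-1.645)) = 0.349.
μ = 4.432 − (-1.645)·0.349 = 5.006.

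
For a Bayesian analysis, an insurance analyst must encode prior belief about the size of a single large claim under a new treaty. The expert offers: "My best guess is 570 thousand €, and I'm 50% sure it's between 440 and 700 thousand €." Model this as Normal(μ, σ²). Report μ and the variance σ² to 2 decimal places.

A symmetric 50% interval runs μ ± z·σ with z = 0.6745.
Half-width = 130, so σ = 130/0.6745 = 192.738 and σ² = 37148.05.
μ is the stated best guess, 570.00.

μ = 570.00, σ² = 37148.05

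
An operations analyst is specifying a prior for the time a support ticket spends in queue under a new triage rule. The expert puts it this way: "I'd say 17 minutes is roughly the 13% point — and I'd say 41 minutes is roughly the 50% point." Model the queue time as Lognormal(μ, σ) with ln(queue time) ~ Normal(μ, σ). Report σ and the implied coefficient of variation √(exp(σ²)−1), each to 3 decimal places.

σ ≈ 0.782, CV ≈ 0.918

If T ~ Lognormal(μ,σ) then ln T ~ Normal(μ,σ), so the p-quantile of ln T is μ + z_p·σ.
ln(17) = 2.833 and ln(41) = 3.714; z_{0.13} = -1.126, z_{0.5} = 0.
σ = (3.714 − 2.833)/(0 − (-1.126)) = 0.782.
μ = 2.833 − (-1.126)·0.782 = 3.714.
CV = √(exp(σ²)−1) = √(exp(0.6109)−1) = 0.918.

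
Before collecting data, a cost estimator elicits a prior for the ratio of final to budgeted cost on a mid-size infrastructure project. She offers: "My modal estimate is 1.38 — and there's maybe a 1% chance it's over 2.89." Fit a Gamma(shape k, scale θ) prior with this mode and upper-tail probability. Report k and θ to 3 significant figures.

Gamma(k,θ) with k>1 has mode (k−1)θ, so θ = 1.38/(k−1).
Need P(X < 2.89) = 0.99 with θ tied to k this way. Start at k = 2, θ = 1.38: P(X<2.89) ≈ 0.619.
Too low — raise k to concentrate. Iterating converges to k ≈ 9.91.
Then θ = 1.38/(9.91−1) ≈ 0.155.

k ≈ 9.91, θ ≈ 0.155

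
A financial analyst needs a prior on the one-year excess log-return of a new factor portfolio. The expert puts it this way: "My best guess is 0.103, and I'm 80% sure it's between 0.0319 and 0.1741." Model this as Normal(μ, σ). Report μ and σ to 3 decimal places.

μ = 0.103, σ = 0.055

A symmetric 80% interval runs μ ± z·σ with z = 1.282.
Half-width = 0.0711, so σ = 0.0711/1.282 = 0.055.
μ is the stated best guess, 0.103.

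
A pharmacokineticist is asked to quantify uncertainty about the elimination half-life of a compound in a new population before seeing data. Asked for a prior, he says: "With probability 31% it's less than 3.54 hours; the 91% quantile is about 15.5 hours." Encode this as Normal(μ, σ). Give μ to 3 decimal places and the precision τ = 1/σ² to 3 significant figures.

μ = 6.769, τ = 0.0236

For Normal(μ,σ), the p-quantile is μ + z_p·σ. Here z_{0.31} = -0.4959, z_{0.91} = 1.341.
So 3.54 = μ − 0.4959σ and 15.5 = μ + 1.341σ.
Subtracting: σ = (15.5 − 3.54)/(1.341 − (-0.4959)) = 6.512.
Then μ = 3.54 − (-0.4959)·6.512 = 6.769.
Precision τ = 1/σ² = 1/6.512² = 0.0236.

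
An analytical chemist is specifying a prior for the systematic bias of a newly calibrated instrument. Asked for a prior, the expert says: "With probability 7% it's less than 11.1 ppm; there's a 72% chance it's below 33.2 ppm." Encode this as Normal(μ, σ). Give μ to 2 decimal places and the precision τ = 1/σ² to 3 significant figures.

For Normal(μ,σ), the p-quantile is μ + z_p·σ. Here z_{0.07} = -1.476, z_{0.72} = 0.5828.
So 11.1 = μ − 1.476σ and 33.2 = μ + 0.5828σ.
Subtracting: σ = (33.2 − 11.1)/(0.5828 − (-1.476)) = 10.74.
Then μ = 11.1 − (-1.476)·10.74 = 26.94.
Precision τ = 1/σ² = 1/10.74² = 0.00868.

μ = 26.94, τ = 0.00868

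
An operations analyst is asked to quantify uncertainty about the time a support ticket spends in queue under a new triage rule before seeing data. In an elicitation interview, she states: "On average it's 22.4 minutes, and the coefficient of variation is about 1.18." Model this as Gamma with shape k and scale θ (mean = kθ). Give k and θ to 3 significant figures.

k ≈ 0.718, θ ≈ 31.2

For Gamma(k, scale θ): mean = kθ, variance = kθ², so CV = 1/√k.
CV = 1.18, hence k = 1/CV² = 0.718.
Then θ = mean/k = 22.4/0.718 = 31.2.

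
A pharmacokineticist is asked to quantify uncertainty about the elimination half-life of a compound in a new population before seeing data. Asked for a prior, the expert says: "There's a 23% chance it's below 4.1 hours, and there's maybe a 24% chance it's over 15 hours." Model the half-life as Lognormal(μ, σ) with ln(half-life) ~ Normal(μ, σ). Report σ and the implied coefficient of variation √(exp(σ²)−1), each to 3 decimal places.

If T ~ Lognormal(μ,σ) then ln T ~ Normal(μ,σ), so the p-quantile of ln T is μ + z_p·σ.
ln(4.1) = 1.411 and ln(15) = 2.708; z_{0.23} = -0.7388, z_{0.76} = 0.7063.
σ = (2.708 − 1.411)/(0.7063 − (-0.7388)) = 0.898.
μ = 1.411 − (-0.7388)·0.898 = 2.074.
CV = √(exp(σ²)−1) = √(exp(0.8056)−1) = 1.113.

σ ≈ 0.898, CV ≈ 1.113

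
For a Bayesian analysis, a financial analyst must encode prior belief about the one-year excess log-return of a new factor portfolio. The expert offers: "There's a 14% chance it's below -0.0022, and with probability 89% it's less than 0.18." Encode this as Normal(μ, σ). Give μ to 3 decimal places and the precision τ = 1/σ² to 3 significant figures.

μ = 0.083, τ = 160

The p-quantile of Normal(μ,σ) is μ + z_p·σ, with z_{0.14} = -1.08 and z_{0.89} = 1.227.
Eliminate σ: μ = (z₂·x₁ − z₁·x₂)/(z₂ − z₁) = (1.227·-0.0022 − (-1.08)·0.18)/2.307 = 0.083.
Then σ = (x₂ − x₁)/(z₂ − z₁) = (0.18 − -0.0022)/2.307 = 0.079.
Precision τ = 1/σ² = 1/0.07898² = 160.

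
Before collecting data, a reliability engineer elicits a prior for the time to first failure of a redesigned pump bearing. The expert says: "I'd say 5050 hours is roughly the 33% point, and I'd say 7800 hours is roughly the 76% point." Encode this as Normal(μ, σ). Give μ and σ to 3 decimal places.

The p-quantile of Normal(μ,σ) is μ + z_p·σ, with z_{0.33} = -0.4399 and z_{0.76} = 0.7063.
Eliminate σ: μ = (z₂·x₁ − z₁·x₂)/(z₂ − z₁) = (0.7063·5050 − (-0.4399)·7800)/1.146 = 6105.439.
Then σ = (x₂ − x₁)/(z₂ − z₁) = (7800 − 5050)/1.146 = 2399.199.

μ = 6105.439, σ = 2399.199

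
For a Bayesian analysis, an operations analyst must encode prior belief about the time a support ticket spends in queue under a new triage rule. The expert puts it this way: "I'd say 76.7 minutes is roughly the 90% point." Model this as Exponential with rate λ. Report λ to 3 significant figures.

λ ≈ 0.03

P(T < 76.7) = 1 − e^(−λ·76.7) = 0.9, so λ = −ln(1−0.9)/76.7 = −ln(0.1)/76.7 = 0.03.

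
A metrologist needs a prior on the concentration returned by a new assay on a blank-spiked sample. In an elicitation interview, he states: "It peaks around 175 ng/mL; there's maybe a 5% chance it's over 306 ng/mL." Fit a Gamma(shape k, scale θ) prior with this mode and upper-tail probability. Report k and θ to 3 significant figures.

k ≈ 9.93, θ ≈ 19.6

Gamma(k,θ) with k>1 has mode (k−1)θ, so θ = 175/(k−1).
Need P(X < 306) = 0.95 with θ tied to k this way. Start at k = 2, θ = 175: P(X<306) ≈ 0.522.
Too low — raise k to concentrate. Iterating converges to k ≈ 9.93.
Then θ = 175/(9.93−1) ≈ 19.6.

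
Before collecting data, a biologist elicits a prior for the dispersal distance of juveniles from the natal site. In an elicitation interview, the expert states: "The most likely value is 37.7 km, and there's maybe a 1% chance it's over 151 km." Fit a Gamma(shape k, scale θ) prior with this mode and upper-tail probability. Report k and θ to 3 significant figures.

Gamma(k,θ) with k>1 has mode (k−1)θ, so θ = 37.7/(k−1).
Need P(X < 151) = 0.99 with θ tied to k this way. Start at k = 2, θ = 37.7: P(X<151) ≈ 0.909.
Too low — raise k to concentrate. Iterating converges to k ≈ 3.17.
Then θ = 37.7/(3.17−1) ≈ 17.4.

k ≈ 3.17, θ ≈ 17.4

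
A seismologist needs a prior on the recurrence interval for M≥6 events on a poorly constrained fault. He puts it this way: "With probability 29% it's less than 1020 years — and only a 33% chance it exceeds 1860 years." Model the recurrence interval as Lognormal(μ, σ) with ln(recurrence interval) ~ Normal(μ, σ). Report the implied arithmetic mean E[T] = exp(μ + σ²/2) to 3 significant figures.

E[T] ≈ 1710 years

If T ~ Lognormal(μ,σ) then ln T ~ Normal(μ,σ), so the p-quantile of ln T is μ + z_p·σ.
ln(1020) = 6.928 and ln(1860) = 7.528; z_{0.29} = -0.5534, z_{0.67} = 0.4399.
σ = (7.528 − 6.928)/(0.4399 − (-0.5534)) = 0.605.
μ = 6.928 − (-0.5534)·0.605 = 7.262.
E[T] = exp(μ + σ²/2) = exp(7.262 + 0.1829) = 1710 years.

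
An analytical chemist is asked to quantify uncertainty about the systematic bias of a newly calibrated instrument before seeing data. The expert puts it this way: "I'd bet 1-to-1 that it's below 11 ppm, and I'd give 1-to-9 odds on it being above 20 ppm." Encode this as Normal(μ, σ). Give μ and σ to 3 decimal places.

For Normal(μ,σ), the p-quantile is μ + z_p·σ. Here z_{0.5} = 0, z_{0.9} = 1.282.
So 11 = μ + 0σ and 20 = μ + 1.282σ.
Subtracting: σ = (20 − 11)/(1.282 − (0)) = 7.023.
Then μ = 11 − (0)·7.023 = 11.000.

μ = 11.000, σ = 7.023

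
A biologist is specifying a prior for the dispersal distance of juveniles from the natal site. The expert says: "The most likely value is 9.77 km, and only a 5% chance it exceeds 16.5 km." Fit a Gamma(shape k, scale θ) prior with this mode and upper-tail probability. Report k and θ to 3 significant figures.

Gamma(k,θ) with k>1 has mode (k−1)θ, so θ = 9.77/(k−1).
Need P(X < 16.5) = 0.95 with θ tied to k this way. Start at k = 2, θ = 9.77: P(X<16.5) ≈ 0.503.
Too low — raise k to concentrate. Iterating converges to k ≈ 11.2.
Then θ = 9.77/(11.2−1) ≈ 0.961.

k ≈ 11.2, θ ≈ 0.961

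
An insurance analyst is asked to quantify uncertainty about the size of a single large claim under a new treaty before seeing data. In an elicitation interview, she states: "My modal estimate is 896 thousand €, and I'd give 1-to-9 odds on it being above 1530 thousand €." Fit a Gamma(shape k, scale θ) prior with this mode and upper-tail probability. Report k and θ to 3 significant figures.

k ≈ 7.62, θ ≈ 135

Gamma(k,θ) with k>1 has mode (k−1)θ, so θ = 896/(k−1).
Need P(X < 1530) = 0.9 with θ tied to k this way. Start at k = 2, θ = 896: P(X<1530) ≈ 0.509.
Too low — raise k to concentrate. Iterating converges to k ≈ 7.62.
Then θ = 896/(7.62−1) ≈ 135.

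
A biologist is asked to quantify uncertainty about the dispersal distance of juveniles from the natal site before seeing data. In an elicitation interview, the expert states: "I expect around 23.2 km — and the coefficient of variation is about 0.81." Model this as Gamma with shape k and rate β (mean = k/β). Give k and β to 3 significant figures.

For Gamma(k, rate β): mean = k/β, variance = k/β², so CV = 1/√k.
CV = 0.81, hence k = 1/CV² = 1.52.
Then β = k/mean = 1.52/23.2 = 0.0657.

k ≈ 1.52, β ≈ 0.0657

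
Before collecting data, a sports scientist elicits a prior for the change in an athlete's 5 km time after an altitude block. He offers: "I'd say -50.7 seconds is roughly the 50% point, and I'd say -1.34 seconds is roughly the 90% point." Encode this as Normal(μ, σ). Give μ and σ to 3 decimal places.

μ = -50.700, σ = 38.516

For Normal(μ,σ), the p-quantile is μ + z_p·σ. Here z_{0.5} = 0, z_{0.9} = 1.282.
So -50.7 = μ + 0σ and -1.34 = μ + 1.282σ.
Subtracting: σ = (-1.34 − -50.7)/(1.282 − (0)) = 38.516.
Then μ = -50.7 − (0)·38.516 = -50.700.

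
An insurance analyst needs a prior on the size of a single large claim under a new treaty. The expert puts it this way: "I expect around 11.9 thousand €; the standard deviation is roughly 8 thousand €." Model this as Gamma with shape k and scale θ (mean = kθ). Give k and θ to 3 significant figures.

k ≈ 2.21, θ ≈ 5.38

For Gamma(k, scale θ): mean = kθ, variance = kθ², so CV = 1/√k.
CV = SD/mean = 8/11.9 = 0.6723, hence k = 1/CV² = 2.21.
Then θ = mean/k = 11.9/2.21 = 5.38.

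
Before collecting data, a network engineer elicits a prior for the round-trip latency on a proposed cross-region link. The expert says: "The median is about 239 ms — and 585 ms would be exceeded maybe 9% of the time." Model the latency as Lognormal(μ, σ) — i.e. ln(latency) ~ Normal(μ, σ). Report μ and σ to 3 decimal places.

μ ≈ 5.476, σ ≈ 0.668

If T ~ Lognormal(μ,σ) then ln T ~ Normal(μ,σ), so the p-quantile of ln T is μ + z_p·σ.
ln(239) = 5.476 and ln(585) = 6.372; z_{0.5} = 0, z_{0.91} = 1.341.
σ = (6.372 − 5.476)/(1.341 − (0)) = 0.668.
μ = 5.476 − (0)·0.668 = 5.476.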